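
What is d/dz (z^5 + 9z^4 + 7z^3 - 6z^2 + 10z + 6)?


Apply the power rule term by term:
  d/dz(z^5) = 5z^4
  d/dz(9z^4) = 36z^3
  d/dz(7z^3) = 21z^2
  d/dz(-6z^2) = -12z
  d/dz(10z) = 10
  d/dz(6) = 0
p'(z) = 5z^4 + 36z^3 + 21z^2 - 12z + 10


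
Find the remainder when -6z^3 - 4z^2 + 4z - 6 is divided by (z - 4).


By the Remainder Theorem, the remainder equals p(4):
  -6*(4)^3 = -384
  -4*(4)^2 = -64
  4*(4)^1 = 16
  constant: -6
Sum: -384 - 64 + 16 - 6 = -438


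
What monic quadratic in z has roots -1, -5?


p(z) = (z + 1)(z + 5)
Expand: z^2 + 6z + 5


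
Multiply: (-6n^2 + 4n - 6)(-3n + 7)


Distribute each term of the first polynomial:
  (-6n^2)(-3n + 7) = 18n^3 - 42n^2
  (4n)(-3n + 7) = -12n^2 + 28n
  (-6)(-3n + 7) = 18n - 42
Sum: 18n^3 - 54n^2 + 46n - 42


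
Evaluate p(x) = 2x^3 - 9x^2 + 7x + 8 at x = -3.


Using direct substitution:
  2 * (-3)^3 = -54
  -9 * (-3)^2 = -81
  7 * (-3)^1 = -21
  constant: 8
Sum = -54 - 81 - 21 + 8 = -148


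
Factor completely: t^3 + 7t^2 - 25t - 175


Try integer roots (divisors of -175). t=-7: p(-7)=0.
Divide out (t + 7): quotient is t^2 - 25.
Factor the quadratic: (t - 5)(t + 5)
Result: (t + 7)(t - 5)(t + 5)


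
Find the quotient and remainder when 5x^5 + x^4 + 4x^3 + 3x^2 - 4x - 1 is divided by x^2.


(5x^5 + x^4 + 4x^3 + 3x^2 - 4x - 1) / (x^2)
Step 1: 5x^3 * (x^2) = 5x^5; subtract.
Step 2: x^2 * (x^2) = x^4; subtract.
Step 3: 4x * (x^2) = 4x^3; subtract.
Step 4: 3 * (x^2) = 3x^2; subtract.
Quotient: 5x^3 + x^2 + 4x + 3, Remainder: -4x - 1


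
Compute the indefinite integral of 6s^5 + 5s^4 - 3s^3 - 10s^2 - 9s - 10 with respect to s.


Reverse power rule on each term:
  ∫ 6s^5 ds = s^6
  ∫ 5s^4 ds = s^5
  ∫ -3s^3 ds = -(3/4)s^4
  ∫ -10s^2 ds = -(10/3)s^3
  ∫ -9s ds = -(9/2)s^2
  ∫ -10 ds = -10s
F(s) = s^6 + s^5 - (3/4)s^4 - (10/3)s^3 - (9/2)s^2 - 10s + C


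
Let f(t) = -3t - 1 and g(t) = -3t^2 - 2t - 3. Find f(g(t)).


Substitute g(t) into f:
f(g(t)) = -3*(-3t^2 - 2t - 3) + (-1)
Expand and combine: 9t^2 + 6t + 8


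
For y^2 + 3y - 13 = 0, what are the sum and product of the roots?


For ay^2+by+c=0: sum = -b/a, product = c/a.
a=1, b=3, c=-13
Sum = -(3)/1 = -3
Product = (-13)/1 = -13


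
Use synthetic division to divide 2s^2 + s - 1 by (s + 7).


Synthetic division with c = -7. Coefficients: 2, 1, -1
Bring down 2.
  2 * -7 = -14; -14 + 1 = -13
  -13 * -7 = 91; 91 - 1 = 90
Quotient: 2s - 13, Remainder: 90


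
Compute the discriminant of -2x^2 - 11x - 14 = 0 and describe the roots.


D = b^2 - 4ac = (-11)^2 - 4(-2)(-14) = 121 - 112 = 9
Since D > 0: two distinct rational roots


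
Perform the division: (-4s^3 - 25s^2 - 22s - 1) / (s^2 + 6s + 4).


(-4s^3 - 25s^2 - 22s - 1) / (s^2 + 6s + 4)
Step 1: -4s * (s^2 + 6s + 4) = -4s^3 - 24s^2 - 16s; subtract.
Step 2: -1 * (s^2 + 6s + 4) = -s^2 - 6s - 4; subtract.
Quotient: -4s - 1, Remainder: 3


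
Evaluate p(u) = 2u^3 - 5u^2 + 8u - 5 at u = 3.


Using direct substitution:
  2 * (3)^3 = 54
  -5 * (3)^2 = -45
  8 * (3)^1 = 24
  constant: -5
Sum = 54 - 45 + 24 - 5 = 28


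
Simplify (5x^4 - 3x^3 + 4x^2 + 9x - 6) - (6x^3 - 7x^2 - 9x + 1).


Distribute the minus sign:
  (5x^4 - 3x^3 + 4x^2 + 9x - 6)
- (6x^3 - 7x^2 - 9x + 1)
Negate second polynomial: -6x^3 + 7x^2 + 9x - 1
Add: 5x^4 - 9x^3 + 11x^2 + 18x - 7


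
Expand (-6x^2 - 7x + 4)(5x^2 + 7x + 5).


Distribute each term of the first polynomial:
  (-6x^2)(5x^2 + 7x + 5) = -30x^4 - 42x^3 - 30x^2
  (-7x)(5x^2 + 7x + 5) = -35x^3 - 49x^2 - 35x
  (4)(5x^2 + 7x + 5) = 20x^2 + 28x + 20
Sum: -30x^4 - 77x^3 - 59x^2 - 7x + 20


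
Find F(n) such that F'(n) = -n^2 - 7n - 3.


Reverse power rule on each term:
  ∫ -n^2 dn = -(1/3)n^3
  ∫ -7n dn = -(7/2)n^2
  ∫ -3 dn = -3n
F(n) = -(1/3)n^3 - (7/2)n^2 - 3n + C


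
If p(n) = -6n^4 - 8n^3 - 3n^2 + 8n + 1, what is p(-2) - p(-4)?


p(-2) = -59
p(-4) = -1103
p(-2) - p(-4) = -59 + 1103 = 1044


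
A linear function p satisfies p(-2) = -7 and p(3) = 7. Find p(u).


p(u) = mu + b. Using p(-2)=-7, p(3)=7:
m = (-7 - 7)/(-2 - 3) = -14/-5 = 14/5
b = -7 - m*(-2) = -7 + 28/5 = -7/5
p(u) = (14/5)u - (7/5)


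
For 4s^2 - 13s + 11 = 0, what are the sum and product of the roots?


For as^2+bs+c=0: sum = -b/a, product = c/a.
a=4, b=-13, c=11
Sum = -(-13)/4 = 13/4
Product = (11)/4 = 11/4


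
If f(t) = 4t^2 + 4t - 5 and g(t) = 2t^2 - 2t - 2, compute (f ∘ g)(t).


Substitute g(t) into f:
f(g(t)) = 4*(2t^2 - 2t - 2)^2 + 4*(2t^2 - 2t - 2) + (-5)
(2t^2 - 2t - 2)^2 = 4t^4 - 8t^3 - 4t^2 + 8t + 4
Expand and combine: 16t^4 - 32t^3 - 8t^2 + 24t + 3


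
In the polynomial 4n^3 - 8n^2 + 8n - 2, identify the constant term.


Read off the constant term: -2


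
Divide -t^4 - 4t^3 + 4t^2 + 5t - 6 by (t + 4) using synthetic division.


Synthetic division with c = -4. Coefficients: -1, -4, 4, 5, -6
Bring down -1.
  -1 * -4 = 4; 4 - 4 = 0
  0 * -4 = 0; 0 + 4 = 4
  4 * -4 = -16; -16 + 5 = -11
  -11 * -4 = 44; 44 - 6 = 38
Quotient: -t^3 + 4t - 11, Remainder: 38


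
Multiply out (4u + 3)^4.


Expand (4u + 3)^4 by repeated multiplication:
  (4u + 3)^2 = 16u^2 + 24u + 9
  (4u + 3)^3 = 64u^3 + 144u^2 + 108u + 27
= 256u^4 + 768u^3 + 864u^2 + 432u + 81


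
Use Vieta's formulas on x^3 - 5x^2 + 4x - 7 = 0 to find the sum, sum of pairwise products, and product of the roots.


Monic cubic x^3+bx^2+cx+d=0: sum=-b, pairwise sum=c, product=-d.
b=-5, c=4, d=-7
r1+r2+r3 = 5
r1r2+r1r3+r2r3 = 4
r1r2r3 = 7


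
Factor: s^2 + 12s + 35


Roots satisfy r1 + r2 = -b/a = -12 and r1*r2 = c/a = 35.
So r1 = -7, r2 = -5.
s^2 + 12s + 35 = (s - r1)(s - r2) = (s + 7)(s + 5)


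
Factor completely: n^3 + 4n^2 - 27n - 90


Try integer roots (divisors of -90). n=5: p(5)=0.
Divide out (n - 5): quotient is n^2 + 9n + 18.
Factor the quadratic: (n + 3)(n + 6)
Result: (n - 5)(n + 3)(n + 6)


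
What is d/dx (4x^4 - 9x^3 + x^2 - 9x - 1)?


Apply the power rule term by term:
  d/dx(4x^4) = 16x^3
  d/dx(-9x^3) = -27x^2
  d/dx(x^2) = 2x
  d/dx(-9x) = -9
  d/dx(-1) = 0
p'(x) = 16x^3 - 27x^2 + 2x - 9


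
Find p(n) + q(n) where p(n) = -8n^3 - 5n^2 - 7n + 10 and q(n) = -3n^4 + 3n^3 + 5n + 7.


Align terms by degree and add:
  -8n^3 - 5n^2 - 7n + 10
  -3n^4 + 3n^3 + 5n + 7
= -3n^4 - 5n^3 - 5n^2 - 2n + 17


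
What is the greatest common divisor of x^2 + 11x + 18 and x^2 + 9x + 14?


Factor each:
  x^2 + 11x + 18 = (x + 2)(x + 9)
  x^2 + 9x + 14 = (x + 2)(x + 7)
Common monic factor: x + 2


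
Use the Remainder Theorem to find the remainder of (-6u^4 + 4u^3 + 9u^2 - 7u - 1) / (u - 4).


By the Remainder Theorem, the remainder equals p(4):
  -6*(4)^4 = -1536
  4*(4)^3 = 256
  9*(4)^2 = 144
  -7*(4)^1 = -28
  constant: -1
Sum: -1536 + 256 + 144 - 28 - 1 = -1165


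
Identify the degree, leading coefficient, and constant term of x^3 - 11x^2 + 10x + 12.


Highest power of x is 3, with coefficient 1. Constant term is 12.
Degree = 3, leading coefficient = 1, constant term = 12


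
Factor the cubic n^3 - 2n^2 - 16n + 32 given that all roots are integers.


Try integer roots (divisors of 32). n=2: p(2)=0.
Divide out (n - 2): quotient is n^2 - 16.
Factor the quadratic: (n + 4)(n - 4)
Result: (n - 2)(n + 4)(n - 4)


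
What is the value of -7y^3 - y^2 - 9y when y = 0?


Using direct substitution:
  -7 * (0)^3 = 0
  -1 * (0)^2 = 0
  -9 * (0)^1 = 0
  constant: 0
Sum = 0 + 0 + 0 + 0 = 0


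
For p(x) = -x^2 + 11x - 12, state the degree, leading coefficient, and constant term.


Highest power of x is 2, with coefficient -1. Constant term is -12.
Degree = 2, leading coefficient = -1, constant term = -12


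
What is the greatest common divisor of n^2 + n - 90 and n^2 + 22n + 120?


Factor each:
  n^2 + n - 90 = (n + 10)(n - 9)
  n^2 + 22n + 120 = (n + 10)(n + 12)
Common monic factor: n + 10


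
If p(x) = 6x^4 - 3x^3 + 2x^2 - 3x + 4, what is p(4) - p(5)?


p(4) = 1368
p(5) = 3414
p(4) - p(5) = 1368 - 3414 = -2046


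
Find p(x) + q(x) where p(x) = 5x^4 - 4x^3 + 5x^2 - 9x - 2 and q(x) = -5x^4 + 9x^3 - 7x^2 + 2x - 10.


Align terms by degree and add:
  5x^4 - 4x^3 + 5x^2 - 9x - 2
  -5x^4 + 9x^3 - 7x^2 + 2x - 10
= 5x^3 - 2x^2 - 7x - 12


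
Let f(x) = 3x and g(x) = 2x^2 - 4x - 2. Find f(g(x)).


Substitute g(x) into f:
f(g(x)) = 3*(2x^2 - 4x - 2)
Expand and combine: 6x^2 - 12x - 6


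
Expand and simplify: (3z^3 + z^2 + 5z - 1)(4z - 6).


Distribute each term of the first polynomial:
  (3z^3)(4z - 6) = 12z^4 - 18z^3
  (z^2)(4z - 6) = 4z^3 - 6z^2
  (5z)(4z - 6) = 20z^2 - 30z
  (-1)(4z - 6) = -4z + 6
Sum: 12z^4 - 14z^3 + 14z^2 - 34z + 6


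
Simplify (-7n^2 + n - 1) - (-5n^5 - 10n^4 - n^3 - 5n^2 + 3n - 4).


Distribute the minus sign:
  (-7n^2 + n - 1)
- (-5n^5 - 10n^4 - n^3 - 5n^2 + 3n - 4)
Negate second polynomial: 5n^5 + 10n^4 + n^3 + 5n^2 - 3n + 4
Add: 5n^5 + 10n^4 + n^3 - 2n^2 - 2n + 3


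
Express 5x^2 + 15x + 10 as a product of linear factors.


Roots satisfy r1 + r2 = -b/a = -3 and r1*r2 = c/a = 2.
So r1 = -1, r2 = -2.
5x^2 + 15x + 10 = 5(x - r1)(x - r2) = 5(x + 1)(x + 2)


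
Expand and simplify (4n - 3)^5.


Expand (4n - 3)^5 by repeated multiplication:
  (4n - 3)^2 = 16n^2 - 24n + 9
  (4n - 3)^3 = 64n^3 - 144n^2 + 108n - 27
  (4n - 3)^4 = 256n^4 - 768n^3 + 864n^2 - 432n + 81
= 1024n^5 - 3840n^4 + 5760n^3 - 4320n^2 + 1620n - 243


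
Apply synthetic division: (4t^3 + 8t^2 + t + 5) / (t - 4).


Synthetic division with c = 4. Coefficients: 4, 8, 1, 5
Bring down 4.
  4 * 4 = 16; 16 + 8 = 24
  24 * 4 = 96; 96 + 1 = 97
  97 * 4 = 388; 388 + 5 = 393
Quotient: 4t^2 + 24t + 97, Remainder: 393


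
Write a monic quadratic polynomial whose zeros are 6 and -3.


p(n) = (n - 6)(n + 3)
Expand: n^2 - 3n - 18


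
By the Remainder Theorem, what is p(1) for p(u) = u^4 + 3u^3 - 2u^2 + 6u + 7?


By the Remainder Theorem, the remainder equals p(1):
  1*(1)^4 = 1
  3*(1)^3 = 3
  -2*(1)^2 = -2
  6*(1)^1 = 6
  constant: 7
Sum: 1 + 3 - 2 + 6 + 7 = 15


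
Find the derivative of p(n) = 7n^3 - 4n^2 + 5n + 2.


Apply the power rule term by term:
  d/dn(7n^3) = 21n^2
  d/dn(-4n^2) = -8n
  d/dn(5n) = 5
  d/dn(2) = 0
p'(n) = 21n^2 - 8n + 5


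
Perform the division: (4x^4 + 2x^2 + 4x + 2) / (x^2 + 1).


(4x^4 + 2x^2 + 4x + 2) / (x^2 + 1)
Step 1: 4x^2 * (x^2 + 1) = 4x^4 + 4x^2; subtract.
Step 2: 0 * (x^2 + 1) = 0; subtract.
Step 3: -2 * (x^2 + 1) = -2x^2 - 2; subtract.
Quotient: 4x^2 - 2, Remainder: 4x + 4


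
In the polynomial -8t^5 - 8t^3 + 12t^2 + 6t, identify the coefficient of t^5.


Read off the coefficient of t^5: -8


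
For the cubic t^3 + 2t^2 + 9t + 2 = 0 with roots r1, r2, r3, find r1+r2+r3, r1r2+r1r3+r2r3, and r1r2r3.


Monic cubic t^3+bt^2+ct+d=0: sum=-b, pairwise sum=c, product=-d.
b=2, c=9, d=2
r1+r2+r3 = -2
r1r2+r1r3+r2r3 = 9
r1r2r3 = -2


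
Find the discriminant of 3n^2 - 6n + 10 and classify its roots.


D = b^2 - 4ac = (-6)^2 - 4(3)(10) = 36 - 120 = -84
Since D < 0: two complex conjugate roots (no real roots)


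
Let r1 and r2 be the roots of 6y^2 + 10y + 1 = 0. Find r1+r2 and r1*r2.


For ay^2+by+c=0: sum = -b/a, product = c/a.
a=6, b=10, c=1
Sum = -(10)/6 = -5/3
Product = (1)/6 = 1/6


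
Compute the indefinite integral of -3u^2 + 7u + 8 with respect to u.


Reverse power rule on each term:
  ∫ -3u^2 du = -u^3
  ∫ 7u du = (7/2)u^2
  ∫ 8 du = 8u
F(u) = -u^3 + (7/2)u^2 + 8u + C


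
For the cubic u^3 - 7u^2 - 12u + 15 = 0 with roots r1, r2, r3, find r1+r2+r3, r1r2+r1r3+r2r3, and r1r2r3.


Monic cubic u^3+bu^2+cu+d=0: sum=-b, pairwise sum=c, product=-d.
b=-7, c=-12, d=15
r1+r2+r3 = 7
r1r2+r1r3+r2r3 = -12
r1r2r3 = -15


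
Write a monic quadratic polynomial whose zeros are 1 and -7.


p(n) = (n - 1)(n + 7)
Expand: n^2 + 6n - 7


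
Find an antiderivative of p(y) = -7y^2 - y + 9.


Reverse power rule on each term:
  ∫ -7y^2 dy = -(7/3)y^3
  ∫ -y dy = -(1/2)y^2
  ∫ 9 dy = 9y
F(y) = -(7/3)y^3 - (1/2)y^2 + 9y + C


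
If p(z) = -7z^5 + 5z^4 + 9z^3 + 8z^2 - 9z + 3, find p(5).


Using direct substitution:
  -7 * (5)^5 = -21875
  5 * (5)^4 = 3125
  9 * (5)^3 = 1125
  8 * (5)^2 = 200
  -9 * (5)^1 = -45
  constant: 3
Sum = -21875 + 3125 + 1125 + 200 - 45 + 3 = -17467


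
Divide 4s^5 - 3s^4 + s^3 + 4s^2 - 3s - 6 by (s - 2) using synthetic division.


Synthetic division with c = 2. Coefficients: 4, -3, 1, 4, -3, -6
Bring down 4.
  4 * 2 = 8; 8 - 3 = 5
  5 * 2 = 10; 10 + 1 = 11
  11 * 2 = 22; 22 + 4 = 26
  26 * 2 = 52; 52 - 3 = 49
  49 * 2 = 98; 98 - 6 = 92
Quotient: 4s^4 + 5s^3 + 11s^2 + 26s + 49, Remainder: 92


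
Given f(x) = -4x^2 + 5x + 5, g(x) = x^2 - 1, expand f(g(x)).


Substitute g(x) into f:
f(g(x)) = -4*(x^2 - 1)^2 + 5*(x^2 - 1) + 5
(x^2 - 1)^2 = x^4 - 2x^2 + 1
Expand and combine: -4x^4 + 13x^2 - 4


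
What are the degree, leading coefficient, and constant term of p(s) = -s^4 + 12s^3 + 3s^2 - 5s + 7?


Highest power of s is 4, with coefficient -1. Constant term is 7.
Degree = 4, leading coefficient = -1, constant term = 7


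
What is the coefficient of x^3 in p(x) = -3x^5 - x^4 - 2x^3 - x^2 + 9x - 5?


Read off the coefficient of x^3: -2


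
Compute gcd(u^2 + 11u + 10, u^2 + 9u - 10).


Factor each:
  u^2 + 11u + 10 = (u + 10)(u + 1)
  u^2 + 9u - 10 = (u + 10)(u - 1)
Common monic factor: u + 10


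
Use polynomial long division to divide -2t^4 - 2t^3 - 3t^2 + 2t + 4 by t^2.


(-2t^4 - 2t^3 - 3t^2 + 2t + 4) / (t^2)
Step 1: -2t^2 * (t^2) = -2t^4; subtract.
Step 2: -2t * (t^2) = -2t^3; subtract.
Step 3: -3 * (t^2) = -3t^2; subtract.
Quotient: -2t^2 - 2t - 3, Remainder: 2t + 4


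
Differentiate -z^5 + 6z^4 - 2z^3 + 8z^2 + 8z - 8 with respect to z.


Apply the power rule term by term:
  d/dz(-z^5) = -5z^4
  d/dz(6z^4) = 24z^3
  d/dz(-2z^3) = -6z^2
  d/dz(8z^2) = 16z
  d/dz(8z) = 8
  d/dz(-8) = 0
p'(z) = -5z^4 + 24z^3 - 6z^2 + 16z + 8


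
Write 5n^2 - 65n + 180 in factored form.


Roots satisfy r1 + r2 = -b/a = 13 and r1*r2 = c/a = 36.
So r1 = 4, r2 = 9.
5n^2 - 65n + 180 = 5(n - r1)(n - r2) = 5(n - 4)(n - 9)


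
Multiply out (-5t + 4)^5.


Expand (-5t + 4)^5 by repeated multiplication:
  (-5t + 4)^2 = 25t^2 - 40t + 16
  (-5t + 4)^3 = -125t^3 + 300t^2 - 240t + 64
  (-5t + 4)^4 = 625t^4 - 2000t^3 + 2400t^2 - 1280t + 256
= -3125t^5 + 12500t^4 - 20000t^3 + 16000t^2 - 6400t + 1024


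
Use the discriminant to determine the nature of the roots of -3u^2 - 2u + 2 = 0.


D = b^2 - 4ac = (-2)^2 - 4(-3)(2) = 4 + 24 = 28
Since D > 0: two distinct irrational roots


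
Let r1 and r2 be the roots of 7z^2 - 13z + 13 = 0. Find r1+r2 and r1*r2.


For az^2+bz+c=0: sum = -b/a, product = c/a.
a=7, b=-13, c=13
Sum = -(-13)/7 = 13/7
Product = (13)/7 = 13/7


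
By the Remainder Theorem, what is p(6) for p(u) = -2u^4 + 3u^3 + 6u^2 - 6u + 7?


By the Remainder Theorem, the remainder equals p(6):
  -2*(6)^4 = -2592
  3*(6)^3 = 648
  6*(6)^2 = 216
  -6*(6)^1 = -36
  constant: 7
Sum: -2592 + 648 + 216 - 36 + 7 = -1757


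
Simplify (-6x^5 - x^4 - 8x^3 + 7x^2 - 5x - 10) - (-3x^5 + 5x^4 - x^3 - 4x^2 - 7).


Distribute the minus sign:
  (-6x^5 - x^4 - 8x^3 + 7x^2 - 5x - 10)
- (-3x^5 + 5x^4 - x^3 - 4x^2 - 7)
Negate second polynomial: 3x^5 - 5x^4 + x^3 + 4x^2 + 7
Add: -3x^5 - 6x^4 - 7x^3 + 11x^2 - 5x - 3


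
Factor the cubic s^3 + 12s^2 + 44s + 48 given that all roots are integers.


Try integer roots (divisors of 48). s=-4: p(-4)=0.
Divide out (s + 4): quotient is s^2 + 8s + 12.
Factor the quadratic: (s + 2)(s + 6)
Result: (s + 4)(s + 2)(s + 6)


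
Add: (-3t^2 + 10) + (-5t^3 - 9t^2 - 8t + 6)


Align terms by degree and add:
  -3t^2 + 10
  -5t^3 - 9t^2 - 8t + 6
= -5t^3 - 12t^2 - 8t + 16


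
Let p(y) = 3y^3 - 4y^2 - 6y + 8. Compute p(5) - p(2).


p(5) = 253
p(2) = 4
p(5) - p(2) = 253 - 4 = 249


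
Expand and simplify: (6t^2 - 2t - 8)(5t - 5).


Distribute each term of the first polynomial:
  (6t^2)(5t - 5) = 30t^3 - 30t^2
  (-2t)(5t - 5) = -10t^2 + 10t
  (-8)(5t - 5) = -40t + 40
Sum: 30t^3 - 40t^2 - 30t + 40


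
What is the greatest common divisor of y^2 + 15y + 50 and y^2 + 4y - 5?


Factor each:
  y^2 + 15y + 50 = (y + 5)(y + 10)
  y^2 + 4y - 5 = (y + 5)(y - 1)
Common monic factor: y + 5


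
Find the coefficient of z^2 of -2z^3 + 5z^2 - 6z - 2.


Read off the coefficient of z^2: 5


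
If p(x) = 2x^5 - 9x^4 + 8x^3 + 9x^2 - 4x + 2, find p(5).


Using direct substitution:
  2 * (5)^5 = 6250
  -9 * (5)^4 = -5625
  8 * (5)^3 = 1000
  9 * (5)^2 = 225
  -4 * (5)^1 = -20
  constant: 2
Sum = 6250 - 5625 + 1000 + 225 - 20 + 2 = 1832


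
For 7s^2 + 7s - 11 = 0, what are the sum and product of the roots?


For as^2+bs+c=0: sum = -b/a, product = c/a.
a=7, b=7, c=-11
Sum = -(7)/7 = -1
Product = (-11)/7 = -11/7


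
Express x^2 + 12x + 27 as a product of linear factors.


Roots satisfy r1 + r2 = -b/a = -12 and r1*r2 = c/a = 27.
So r1 = -9, r2 = -3.
x^2 + 12x + 27 = (x - r1)(x - r2) = (x + 9)(x + 3)


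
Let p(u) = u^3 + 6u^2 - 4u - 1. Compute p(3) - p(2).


p(3) = 68
p(2) = 23
p(3) - p(2) = 68 - 23 = 45


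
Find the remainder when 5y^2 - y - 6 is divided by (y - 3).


By the Remainder Theorem, the remainder equals p(3):
  5*(3)^2 = 45
  -1*(3)^1 = -3
  constant: -6
Sum: 45 - 3 - 6 = 36


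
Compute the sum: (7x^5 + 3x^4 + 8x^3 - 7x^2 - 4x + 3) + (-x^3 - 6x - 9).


Align terms by degree and add:
  7x^5 + 3x^4 + 8x^3 - 7x^2 - 4x + 3
  -x^3 - 6x - 9
= 7x^5 + 3x^4 + 7x^3 - 7x^2 - 10x - 6


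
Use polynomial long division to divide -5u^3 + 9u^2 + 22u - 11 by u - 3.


(-5u^3 + 9u^2 + 22u - 11) / (u - 3)
Step 1: -5u^2 * (u - 3) = -5u^3 + 15u^2; subtract.
Step 2: -6u * (u - 3) = -6u^2 + 18u; subtract.
Step 3: 4 * (u - 3) = 4u - 12; subtract.
Quotient: -5u^2 - 6u + 4, Remainder: 1


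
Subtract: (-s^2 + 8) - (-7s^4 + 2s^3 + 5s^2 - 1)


Distribute the minus sign:
  (-s^2 + 8)
- (-7s^4 + 2s^3 + 5s^2 - 1)
Negate second polynomial: 7s^4 - 2s^3 - 5s^2 + 1
Add: 7s^4 - 2s^3 - 6s^2 + 9


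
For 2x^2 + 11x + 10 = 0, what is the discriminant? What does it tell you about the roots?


D = b^2 - 4ac = (11)^2 - 4(2)(10) = 121 - 80 = 41
Since D > 0: two distinct irrational roots


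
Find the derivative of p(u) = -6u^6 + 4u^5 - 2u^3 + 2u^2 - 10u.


Apply the power rule term by term:
  d/du(-6u^6) = -36u^5
  d/du(4u^5) = 20u^4
  d/du(-2u^3) = -6u^2
  d/du(2u^2) = 4u
  d/du(-10u) = -10
p'(u) = -36u^5 + 20u^4 - 6u^2 + 4u - 10


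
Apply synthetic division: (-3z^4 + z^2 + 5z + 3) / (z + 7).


Synthetic division with c = -7. Coefficients: -3, 0, 1, 5, 3
Bring down -3.
  -3 * -7 = 21; 21 + 0 = 21
  21 * -7 = -147; -147 + 1 = -146
  -146 * -7 = 1022; 1022 + 5 = 1027
  1027 * -7 = -7189; -7189 + 3 = -7186
Quotient: -3z^3 + 21z^2 - 146z + 1027, Remainder: -7186


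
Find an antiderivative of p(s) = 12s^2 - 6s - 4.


Reverse power rule on each term:
  ∫ 12s^2 ds = 4s^3
  ∫ -6s ds = -3s^2
  ∫ -4 ds = -4s
F(s) = 4s^3 - 3s^2 - 4s + C


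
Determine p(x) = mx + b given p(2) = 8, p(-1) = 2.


p(x) = mx + b. Using p(2)=8, p(-1)=2:
m = (8 - 2)/(2 + 1) = 6/3 = 2
b = 8 - m*(2) = 8 - 4 = 4
p(x) = 2x + 4


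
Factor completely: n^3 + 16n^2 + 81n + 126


Try integer roots (divisors of 126). n=-6: p(-6)=0.
Divide out (n + 6): quotient is n^2 + 10n + 21.
Factor the quadratic: (n + 3)(n + 7)
Result: (n + 6)(n + 3)(n + 7)


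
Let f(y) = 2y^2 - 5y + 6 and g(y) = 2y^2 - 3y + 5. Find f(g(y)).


Substitute g(y) into f:
f(g(y)) = 2*(2y^2 - 3y + 5)^2 + (-5)*(2y^2 - 3y + 5) + 6
(2y^2 - 3y + 5)^2 = 4y^4 - 12y^3 + 29y^2 - 30y + 25
Expand and combine: 8y^4 - 24y^3 + 48y^2 - 45y + 31


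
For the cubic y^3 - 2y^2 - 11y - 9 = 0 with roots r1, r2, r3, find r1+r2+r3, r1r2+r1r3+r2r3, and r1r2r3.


Monic cubic y^3+by^2+cy+d=0: sum=-b, pairwise sum=c, product=-d.
b=-2, c=-11, d=-9
r1+r2+r3 = 2
r1r2+r1r3+r2r3 = -11
r1r2r3 = 9


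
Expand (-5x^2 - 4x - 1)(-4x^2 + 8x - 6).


Distribute each term of the first polynomial:
  (-5x^2)(-4x^2 + 8x - 6) = 20x^4 - 40x^3 + 30x^2
  (-4x)(-4x^2 + 8x - 6) = 16x^3 - 32x^2 + 24x
  (-1)(-4x^2 + 8x - 6) = 4x^2 - 8x + 6
Sum: 20x^4 - 24x^3 + 2x^2 + 16x + 6


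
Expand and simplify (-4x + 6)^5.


Expand (-4x + 6)^5 by repeated multiplication:
  (-4x + 6)^2 = 16x^2 - 48x + 36
  (-4x + 6)^3 = -64x^3 + 288x^2 - 432x + 216
  (-4x + 6)^4 = 256x^4 - 1536x^3 + 3456x^2 - 3456x + 1296
= -1024x^5 + 7680x^4 - 23040x^3 + 34560x^2 - 25920x + 7776


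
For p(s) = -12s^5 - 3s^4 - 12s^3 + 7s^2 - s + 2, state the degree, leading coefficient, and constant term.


Highest power of s is 5, with coefficient -12. Constant term is 2.
Degree = 5, leading coefficient = -12, constant term = 2


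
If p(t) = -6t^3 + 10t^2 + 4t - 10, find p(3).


Using direct substitution:
  -6 * (3)^3 = -162
  10 * (3)^2 = 90
  4 * (3)^1 = 12
  constant: -10
Sum = -162 + 90 + 12 - 10 = -70


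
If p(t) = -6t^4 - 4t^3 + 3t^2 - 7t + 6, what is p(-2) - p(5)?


p(-2) = -32
p(5) = -4204
p(-2) - p(5) = -32 + 4204 = 4172


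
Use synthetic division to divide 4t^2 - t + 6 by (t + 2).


Synthetic division with c = -2. Coefficients: 4, -1, 6
Bring down 4.
  4 * -2 = -8; -8 - 1 = -9
  -9 * -2 = 18; 18 + 6 = 24
Quotient: 4t - 9, Remainder: 24


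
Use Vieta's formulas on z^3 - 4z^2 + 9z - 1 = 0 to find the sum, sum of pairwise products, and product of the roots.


Monic cubic z^3+bz^2+cz+d=0: sum=-b, pairwise sum=c, product=-d.
b=-4, c=9, d=-1
r1+r2+r3 = 4
r1r2+r1r3+r2r3 = 9
r1r2r3 = 1


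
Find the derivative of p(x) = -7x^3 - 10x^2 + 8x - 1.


Apply the power rule term by term:
  d/dx(-7x^3) = -21x^2
  d/dx(-10x^2) = -20x
  d/dx(8x) = 8
  d/dx(-1) = 0
p'(x) = -21x^2 - 20x + 8


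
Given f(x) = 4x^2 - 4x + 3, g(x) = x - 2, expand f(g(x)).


Substitute g(x) into f:
f(g(x)) = 4*(x - 2)^2 + (-4)*(x - 2) + 3
(x - 2)^2 = x^2 - 4x + 4
Expand and combine: 4x^2 - 20x + 27


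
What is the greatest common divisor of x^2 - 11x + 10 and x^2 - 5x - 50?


Factor each:
  x^2 - 11x + 10 = (x - 10)(x - 1)
  x^2 - 5x - 50 = (x - 10)(x + 5)
Common monic factor: x - 10


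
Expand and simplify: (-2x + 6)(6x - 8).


Distribute each term of the first polynomial:
  (-2x)(6x - 8) = -12x^2 + 16x
  (6)(6x - 8) = 36x - 48
Sum: -12x^2 + 52x - 48


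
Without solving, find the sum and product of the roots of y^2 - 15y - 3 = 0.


For ay^2+by+c=0: sum = -b/a, product = c/a.
a=1, b=-15, c=-3
Sum = -(-15)/1 = 15
Product = (-3)/1 = -3


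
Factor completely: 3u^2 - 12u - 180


Roots satisfy r1 + r2 = -b/a = 4 and r1*r2 = c/a = -60.
So r1 = -6, r2 = 10.
3u^2 - 12u - 180 = 3(u - r1)(u - r2) = 3(u + 6)(u - 10)


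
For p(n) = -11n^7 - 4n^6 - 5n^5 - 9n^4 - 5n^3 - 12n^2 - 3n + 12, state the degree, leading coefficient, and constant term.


Highest power of n is 7, with coefficient -11. Constant term is 12.
Degree = 7, leading coefficient = -11, constant term = 12


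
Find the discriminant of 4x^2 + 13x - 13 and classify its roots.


D = b^2 - 4ac = (13)^2 - 4(4)(-13) = 169 + 208 = 377
Since D > 0: two distinct irrational roots


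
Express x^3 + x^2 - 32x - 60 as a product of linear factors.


Try integer roots (divisors of -60). x=-2: p(-2)=0.
Divide out (x + 2): quotient is x^2 - x - 30.
Factor the quadratic: (x - 6)(x + 5)
Result: (x + 2)(x - 6)(x + 5)


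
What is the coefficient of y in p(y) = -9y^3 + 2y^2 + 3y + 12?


Read off the coefficient of y: 3


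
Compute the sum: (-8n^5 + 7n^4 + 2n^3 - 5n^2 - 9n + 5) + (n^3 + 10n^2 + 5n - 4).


Align terms by degree and add:
  -8n^5 + 7n^4 + 2n^3 - 5n^2 - 9n + 5
+ n^3 + 10n^2 + 5n - 4
= -8n^5 + 7n^4 + 3n^3 + 5n^2 - 4n + 1


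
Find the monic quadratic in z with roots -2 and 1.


p(z) = (z + 2)(z - 1)
Expand: z^2 + z - 2


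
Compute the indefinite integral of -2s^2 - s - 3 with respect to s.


Reverse power rule on each term:
  ∫ -2s^2 ds = -(2/3)s^3
  ∫ -s ds = -(1/2)s^2
  ∫ -3 ds = -3s
F(s) = -(2/3)s^3 - (1/2)s^2 - 3s + C


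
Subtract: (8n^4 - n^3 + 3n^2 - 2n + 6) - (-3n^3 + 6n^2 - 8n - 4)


Distribute the minus sign:
  (8n^4 - n^3 + 3n^2 - 2n + 6)
- (-3n^3 + 6n^2 - 8n - 4)
Negate second polynomial: 3n^3 - 6n^2 + 8n + 4
Add: 8n^4 + 2n^3 - 3n^2 + 6n + 10


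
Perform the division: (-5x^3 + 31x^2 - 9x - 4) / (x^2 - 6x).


(-5x^3 + 31x^2 - 9x - 4) / (x^2 - 6x)
Step 1: -5x * (x^2 - 6x) = -5x^3 + 30x^2; subtract.
Step 2: 1 * (x^2 - 6x) = x^2 - 6x; subtract.
Quotient: -5x + 1, Remainder: -3x - 4


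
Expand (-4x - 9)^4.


Expand (-4x - 9)^4 by repeated multiplication:
  (-4x - 9)^2 = 16x^2 + 72x + 81
  (-4x - 9)^3 = -64x^3 - 432x^2 - 972x - 729
= 256x^4 + 2304x^3 + 7776x^2 + 11664x + 6561


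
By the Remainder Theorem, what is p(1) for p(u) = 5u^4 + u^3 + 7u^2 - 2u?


By the Remainder Theorem, the remainder equals p(1):
  5*(1)^4 = 5
  1*(1)^3 = 1
  7*(1)^2 = 7
  -2*(1)^1 = -2
  constant: 0
Sum: 5 + 1 + 7 - 2 + 0 = 11


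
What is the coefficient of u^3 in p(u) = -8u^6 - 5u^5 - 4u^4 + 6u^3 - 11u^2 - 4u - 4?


Read off the coefficient of u^3: 6


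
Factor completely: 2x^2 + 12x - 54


Roots satisfy r1 + r2 = -b/a = -6 and r1*r2 = c/a = -27.
So r1 = -9, r2 = 3.
2x^2 + 12x - 54 = 2(x - r1)(x - r2) = 2(x + 9)(x - 3)


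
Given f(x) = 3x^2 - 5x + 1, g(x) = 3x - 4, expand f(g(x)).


Substitute g(x) into f:
f(g(x)) = 3*(3x - 4)^2 + (-5)*(3x - 4) + 1
(3x - 4)^2 = 9x^2 - 24x + 16
Expand and combine: 27x^2 - 87x + 69


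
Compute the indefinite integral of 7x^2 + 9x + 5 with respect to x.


Reverse power rule on each term:
  ∫ 7x^2 dx = (7/3)x^3
  ∫ 9x dx = (9/2)x^2
  ∫ 5 dx = 5x
F(x) = (7/3)x^3 + (9/2)x^2 + 5x + C


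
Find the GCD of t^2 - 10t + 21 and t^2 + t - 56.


Factor each:
  t^2 - 10t + 21 = (t - 7)(t - 3)
  t^2 + t - 56 = (t - 7)(t + 8)
Common monic factor: t - 7


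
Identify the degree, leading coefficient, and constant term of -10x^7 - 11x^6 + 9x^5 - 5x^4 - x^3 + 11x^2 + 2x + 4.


Highest power of x is 7, with coefficient -10. Constant term is 4.
Degree = 7, leading coefficient = -10, constant term = 4


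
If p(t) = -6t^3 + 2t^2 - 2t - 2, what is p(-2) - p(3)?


p(-2) = 58
p(3) = -152
p(-2) - p(3) = 58 + 152 = 210


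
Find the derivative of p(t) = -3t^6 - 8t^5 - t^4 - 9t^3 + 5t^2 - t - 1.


Apply the power rule term by term:
  d/dt(-3t^6) = -18t^5
  d/dt(-8t^5) = -40t^4
  d/dt(-t^4) = -4t^3
  d/dt(-9t^3) = -27t^2
  d/dt(5t^2) = 10t
  d/dt(-t) = -1
  d/dt(-1) = 0
p'(t) = -18t^5 - 40t^4 - 4t^3 - 27t^2 + 10t - 1


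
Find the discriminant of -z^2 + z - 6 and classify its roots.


D = b^2 - 4ac = (1)^2 - 4(-1)(-6) = 1 - 24 = -23
Since D < 0: two complex conjugate roots (no real roots)


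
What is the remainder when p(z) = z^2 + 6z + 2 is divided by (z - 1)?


By the Remainder Theorem, the remainder equals p(1):
  1*(1)^2 = 1
  6*(1)^1 = 6
  constant: 2
Sum: 1 + 6 + 2 = 9


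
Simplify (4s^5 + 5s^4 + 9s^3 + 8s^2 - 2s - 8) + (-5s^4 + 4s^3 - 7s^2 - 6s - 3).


Align terms by degree and add:
  4s^5 + 5s^4 + 9s^3 + 8s^2 - 2s - 8
  -5s^4 + 4s^3 - 7s^2 - 6s - 3
= 4s^5 + 13s^3 + s^2 - 8s - 11


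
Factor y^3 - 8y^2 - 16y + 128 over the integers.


Try integer roots (divisors of 128). y=8: p(8)=0.
Divide out (y - 8): quotient is y^2 - 16.
Factor the quadratic: (y - 4)(y + 4)
Result: (y - 8)(y - 4)(y + 4)


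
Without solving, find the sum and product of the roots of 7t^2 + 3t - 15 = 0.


For at^2+bt+c=0: sum = -b/a, product = c/a.
a=7, b=3, c=-15
Sum = -(3)/7 = -3/7
Product = (-15)/7 = -15/7


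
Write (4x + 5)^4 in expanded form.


Expand (4x + 5)^4 by repeated multiplication:
  (4x + 5)^2 = 16x^2 + 40x + 25
  (4x + 5)^3 = 64x^3 + 240x^2 + 300x + 125
= 256x^4 + 1280x^3 + 2400x^2 + 2000x + 625


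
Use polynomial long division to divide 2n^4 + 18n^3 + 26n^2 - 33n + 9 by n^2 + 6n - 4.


(2n^4 + 18n^3 + 26n^2 - 33n + 9) / (n^2 + 6n - 4)
Step 1: 2n^2 * (n^2 + 6n - 4) = 2n^4 + 12n^3 - 8n^2; subtract.
Step 2: 6n * (n^2 + 6n - 4) = 6n^3 + 36n^2 - 24n; subtract.
Step 3: -2 * (n^2 + 6n - 4) = -2n^2 - 12n + 8; subtract.
Quotient: 2n^2 + 6n - 2, Remainder: 3n + 1


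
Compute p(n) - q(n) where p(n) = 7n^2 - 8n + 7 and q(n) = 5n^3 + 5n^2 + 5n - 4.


Distribute the minus sign:
  (7n^2 - 8n + 7)
- (5n^3 + 5n^2 + 5n - 4)
Negate second polynomial: -5n^3 - 5n^2 - 5n + 4
Add: -5n^3 + 2n^2 - 13n + 11


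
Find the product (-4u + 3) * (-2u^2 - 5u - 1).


Distribute each term of the first polynomial:
  (-4u)(-2u^2 - 5u - 1) = 8u^3 + 20u^2 + 4u
  (3)(-2u^2 - 5u - 1) = -6u^2 - 15u - 3
Sum: 8u^3 + 14u^2 - 11u - 3


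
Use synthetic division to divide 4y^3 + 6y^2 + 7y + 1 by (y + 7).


Synthetic division with c = -7. Coefficients: 4, 6, 7, 1
Bring down 4.
  4 * -7 = -28; -28 + 6 = -22
  -22 * -7 = 154; 154 + 7 = 161
  161 * -7 = -1127; -1127 + 1 = -1126
Quotient: 4y^2 - 22y + 161, Remainder: -1126


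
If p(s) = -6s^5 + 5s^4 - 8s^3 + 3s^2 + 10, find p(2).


Using direct substitution:
  -6 * (2)^5 = -192
  5 * (2)^4 = 80
  -8 * (2)^3 = -64
  3 * (2)^2 = 12
  0 * (2)^1 = 0
  constant: 10
Sum = -192 + 80 - 64 + 12 + 0 + 10 = -154


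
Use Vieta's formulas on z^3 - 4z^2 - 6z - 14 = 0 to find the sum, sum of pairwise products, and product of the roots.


Monic cubic z^3+bz^2+cz+d=0: sum=-b, pairwise sum=c, product=-d.
b=-4, c=-6, d=-14
r1+r2+r3 = 4
r1r2+r1r3+r2r3 = -6
r1r2r3 = 14


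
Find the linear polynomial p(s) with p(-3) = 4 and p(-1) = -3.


p(s) = ms + b. Using p(-3)=4, p(-1)=-3:
m = (4 + 3)/(-3 + 1) = 7/-2 = -7/2
b = 4 - m*(-3) = 4 - 21/2 = -13/2
p(s) = -(7/2)s - (13/2)


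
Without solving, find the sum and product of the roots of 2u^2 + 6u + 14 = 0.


For au^2+bu+c=0: sum = -b/a, product = c/a.
a=2, b=6, c=14
Sum = -(6)/2 = -3
Product = (14)/2 = 7


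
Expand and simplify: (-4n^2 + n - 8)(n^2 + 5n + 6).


Distribute each term of the first polynomial:
  (-4n^2)(n^2 + 5n + 6) = -4n^4 - 20n^3 - 24n^2
  (n)(n^2 + 5n + 6) = n^3 + 5n^2 + 6n
  (-8)(n^2 + 5n + 6) = -8n^2 - 40n - 48
Sum: -4n^4 - 19n^3 - 27n^2 - 34n - 48


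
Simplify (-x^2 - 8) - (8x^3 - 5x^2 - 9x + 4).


Distribute the minus sign:
  (-x^2 - 8)
- (8x^3 - 5x^2 - 9x + 4)
Negate second polynomial: -8x^3 + 5x^2 + 9x - 4
Add: -8x^3 + 4x^2 + 9x - 12


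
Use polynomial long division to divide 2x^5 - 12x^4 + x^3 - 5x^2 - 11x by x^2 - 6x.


(2x^5 - 12x^4 + x^3 - 5x^2 - 11x) / (x^2 - 6x)
Step 1: 2x^3 * (x^2 - 6x) = 2x^5 - 12x^4; subtract.
Step 2: 0 * (x^2 - 6x) = 0; subtract.
Step 3: x * (x^2 - 6x) = x^3 - 6x^2; subtract.
Step 4: 1 * (x^2 - 6x) = x^2 - 6x; subtract.
Quotient: 2x^3 + x + 1, Remainder: -5x


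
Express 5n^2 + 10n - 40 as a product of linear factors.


Roots satisfy r1 + r2 = -b/a = -2 and r1*r2 = c/a = -8.
So r1 = 2, r2 = -4.
5n^2 + 10n - 40 = 5(n - r1)(n - r2) = 5(n - 2)(n + 4)


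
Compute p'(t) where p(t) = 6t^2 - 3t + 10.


Apply the power rule term by term:
  d/dt(6t^2) = 12t
  d/dt(-3t) = -3
  d/dt(10) = 0
p'(t) = 12t - 3


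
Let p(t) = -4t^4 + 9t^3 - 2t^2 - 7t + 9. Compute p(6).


Using direct substitution:
  -4 * (6)^4 = -5184
  9 * (6)^3 = 1944
  -2 * (6)^2 = -72
  -7 * (6)^1 = -42
  constant: 9
Sum = -5184 + 1944 - 72 - 42 + 9 = -3345


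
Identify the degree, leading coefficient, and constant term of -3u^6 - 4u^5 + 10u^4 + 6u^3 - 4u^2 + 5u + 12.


Highest power of u is 6, with coefficient -3. Constant term is 12.
Degree = 6, leading coefficient = -3, constant term = 12


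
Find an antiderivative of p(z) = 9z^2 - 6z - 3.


Reverse power rule on each term:
  ∫ 9z^2 dz = 3z^3
  ∫ -6z dz = -3z^2
  ∫ -3 dz = -3z
F(z) = 3z^3 - 3z^2 - 3z + C


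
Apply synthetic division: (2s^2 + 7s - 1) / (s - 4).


Synthetic division with c = 4. Coefficients: 2, 7, -1
Bring down 2.
  2 * 4 = 8; 8 + 7 = 15
  15 * 4 = 60; 60 - 1 = 59
Quotient: 2s + 15, Remainder: 59


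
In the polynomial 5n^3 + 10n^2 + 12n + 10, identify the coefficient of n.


Read off the coefficient of n: 12


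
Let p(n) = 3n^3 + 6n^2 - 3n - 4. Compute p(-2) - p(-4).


p(-2) = 2
p(-4) = -88
p(-2) - p(-4) = 2 + 88 = 90


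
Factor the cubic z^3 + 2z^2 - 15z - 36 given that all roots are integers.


Try integer roots (divisors of -36). z=4: p(4)=0.
Divide out (z - 4): quotient is z^2 + 6z + 9.
Factor the quadratic: (z + 3)(z + 3)
Result: (z - 4)(z + 3)(z + 3)


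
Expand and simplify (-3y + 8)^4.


Expand (-3y + 8)^4 by repeated multiplication:
  (-3y + 8)^2 = 9y^2 - 48y + 64
  (-3y + 8)^3 = -27y^3 + 216y^2 - 576y + 512
= 81y^4 - 864y^3 + 3456y^2 - 6144y + 4096


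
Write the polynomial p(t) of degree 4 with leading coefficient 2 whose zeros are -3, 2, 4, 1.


p(t) = 2(t + 3)(t - 2)(t - 4)(t - 1)
Expand: 2t^4 - 8t^3 - 14t^2 + 68t - 48


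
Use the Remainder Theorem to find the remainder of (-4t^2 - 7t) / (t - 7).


By the Remainder Theorem, the remainder equals p(7):
  -4*(7)^2 = -196
  -7*(7)^1 = -49
  constant: 0
Sum: -196 - 49 + 0 = -245


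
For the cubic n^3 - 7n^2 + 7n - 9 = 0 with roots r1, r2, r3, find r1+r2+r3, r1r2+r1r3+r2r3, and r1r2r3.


Monic cubic n^3+bn^2+cn+d=0: sum=-b, pairwise sum=c, product=-d.
b=-7, c=7, d=-9
r1+r2+r3 = 7
r1r2+r1r3+r2r3 = 7
r1r2r3 = 9


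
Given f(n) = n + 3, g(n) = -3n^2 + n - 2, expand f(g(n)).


Substitute g(n) into f:
f(g(n)) = 1*(-3n^2 + n - 2) + 3
Expand and combine: -3n^2 + n + 1


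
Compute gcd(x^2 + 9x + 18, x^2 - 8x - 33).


Factor each:
  x^2 + 9x + 18 = (x + 3)(x + 6)
  x^2 - 8x - 33 = (x + 3)(x - 11)
Common monic factor: x + 3


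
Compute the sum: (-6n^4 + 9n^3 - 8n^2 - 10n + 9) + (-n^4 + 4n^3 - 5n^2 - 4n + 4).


Align terms by degree and add:
  -6n^4 + 9n^3 - 8n^2 - 10n + 9
  -n^4 + 4n^3 - 5n^2 - 4n + 4
= -7n^4 + 13n^3 - 13n^2 - 14n + 13


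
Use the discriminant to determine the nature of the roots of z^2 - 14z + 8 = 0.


D = b^2 - 4ac = (-14)^2 - 4(1)(8) = 196 - 32 = 164
Since D > 0: two distinct irrational roots


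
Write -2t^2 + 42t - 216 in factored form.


Roots satisfy r1 + r2 = -b/a = 21 and r1*r2 = c/a = 108.
So r1 = 9, r2 = 12.
-2t^2 + 42t - 216 = -2(t - r1)(t - r2) = -2(t - 9)(t - 12)


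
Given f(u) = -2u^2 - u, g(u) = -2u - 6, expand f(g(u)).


Substitute g(u) into f:
f(g(u)) = -2*(-2u - 6)^2 + (-1)*(-2u - 6)
(-2u - 6)^2 = 4u^2 + 24u + 36
Expand and combine: -8u^2 - 46u - 66


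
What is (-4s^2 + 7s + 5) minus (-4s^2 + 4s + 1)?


Distribute the minus sign:
  (-4s^2 + 7s + 5)
- (-4s^2 + 4s + 1)
Negate second polynomial: 4s^2 - 4s - 1
Add: 3s + 4


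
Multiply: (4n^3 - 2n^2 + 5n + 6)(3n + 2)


Distribute each term of the first polynomial:
  (4n^3)(3n + 2) = 12n^4 + 8n^3
  (-2n^2)(3n + 2) = -6n^3 - 4n^2
  (5n)(3n + 2) = 15n^2 + 10n
  (6)(3n + 2) = 18n + 12
Sum: 12n^4 + 2n^3 + 11n^2 + 28n + 12


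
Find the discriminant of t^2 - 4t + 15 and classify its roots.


D = b^2 - 4ac = (-4)^2 - 4(1)(15) = 16 - 60 = -44
Since D < 0: two complex conjugate roots (no real roots)


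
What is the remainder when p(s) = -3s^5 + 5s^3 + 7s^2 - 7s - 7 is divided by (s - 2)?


By the Remainder Theorem, the remainder equals p(2):
  -3*(2)^5 = -96
  0*(2)^4 = 0
  5*(2)^3 = 40
  7*(2)^2 = 28
  -7*(2)^1 = -14
  constant: -7
Sum: -96 + 0 + 40 + 28 - 14 - 7 = -49


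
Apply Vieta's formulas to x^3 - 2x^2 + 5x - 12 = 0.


Monic cubic x^3+bx^2+cx+d=0: sum=-b, pairwise sum=c, product=-d.
b=-2, c=5, d=-12
r1+r2+r3 = 2
r1r2+r1r3+r2r3 = 5
r1r2r3 = 12


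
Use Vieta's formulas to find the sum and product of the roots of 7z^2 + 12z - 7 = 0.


For az^2+bz+c=0: sum = -b/a, product = c/a.
a=7, b=12, c=-7
Sum = -(12)/7 = -12/7
Product = (-7)/7 = -1


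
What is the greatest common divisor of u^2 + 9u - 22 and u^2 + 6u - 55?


Factor each:
  u^2 + 9u - 22 = (u + 11)(u - 2)
  u^2 + 6u - 55 = (u + 11)(u - 5)
Common monic factor: u + 11


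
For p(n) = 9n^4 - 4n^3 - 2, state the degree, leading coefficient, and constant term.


Highest power of n is 4, with coefficient 9. Constant term is -2.
Degree = 4, leading coefficient = 9, constant term = -2


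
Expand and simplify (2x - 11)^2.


Expand (2x - 11)^2 by repeated multiplication:
= 4x^2 - 44x + 121


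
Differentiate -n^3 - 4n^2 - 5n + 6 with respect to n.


Apply the power rule term by term:
  d/dn(-n^3) = -3n^2
  d/dn(-4n^2) = -8n
  d/dn(-5n) = -5
  d/dn(6) = 0
p'(n) = -3n^2 - 8n - 5


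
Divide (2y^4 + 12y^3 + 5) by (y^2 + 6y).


(2y^4 + 12y^3 + 5) / (y^2 + 6y)
Step 1: 2y^2 * (y^2 + 6y) = 2y^4 + 12y^3; subtract.
Step 2: 0 * (y^2 + 6y) = 0; subtract.
Step 3: 0 * (y^2 + 6y) = 0; subtract.
Quotient: 2y^2, Remainder: 5


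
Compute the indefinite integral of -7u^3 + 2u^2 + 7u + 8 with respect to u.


Reverse power rule on each term:
  ∫ -7u^3 du = -(7/4)u^4
  ∫ 2u^2 du = (2/3)u^3
  ∫ 7u du = (7/2)u^2
  ∫ 8 du = 8u
F(u) = -(7/4)u^4 + (2/3)u^3 + (7/2)u^2 + 8u + C


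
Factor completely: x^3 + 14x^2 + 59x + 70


Try integer roots (divisors of 70). x=-7: p(-7)=0.
Divide out (x + 7): quotient is x^2 + 7x + 10.
Factor the quadratic: (x + 5)(x + 2)
Result: (x + 7)(x + 5)(x + 2)


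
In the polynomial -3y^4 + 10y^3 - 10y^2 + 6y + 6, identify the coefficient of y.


Read off the coefficient of y: 6


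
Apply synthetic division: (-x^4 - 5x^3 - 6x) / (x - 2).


Synthetic division with c = 2. Coefficients: -1, -5, 0, -6, 0
Bring down -1.
  -1 * 2 = -2; -2 - 5 = -7
  -7 * 2 = -14; -14 + 0 = -14
  -14 * 2 = -28; -28 - 6 = -34
  -34 * 2 = -68; -68 + 0 = -68
Quotient: -x^3 - 7x^2 - 14x - 34, Remainder: -68


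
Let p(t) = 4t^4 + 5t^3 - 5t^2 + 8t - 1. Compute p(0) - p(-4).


p(0) = -1
p(-4) = 591
p(0) - p(-4) = -1 - 591 = -592


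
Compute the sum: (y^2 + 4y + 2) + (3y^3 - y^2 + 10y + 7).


Align terms by degree and add:
  y^2 + 4y + 2
+ 3y^3 - y^2 + 10y + 7
= 3y^3 + 14y + 9


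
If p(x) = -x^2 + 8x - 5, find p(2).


Using direct substitution:
  -1 * (2)^2 = -4
  8 * (2)^1 = 16
  constant: -5
Sum = -4 + 16 - 5 = 7


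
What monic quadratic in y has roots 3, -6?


p(y) = (y - 3)(y + 6)
Expand: y^2 + 3y - 18


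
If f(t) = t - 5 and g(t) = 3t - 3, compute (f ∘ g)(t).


Substitute g(t) into f:
f(g(t)) = 1*(3t - 3) + (-5)
Expand and combine: 3t - 8


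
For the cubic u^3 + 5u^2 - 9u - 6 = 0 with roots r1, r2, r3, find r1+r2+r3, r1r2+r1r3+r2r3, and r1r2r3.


Monic cubic u^3+bu^2+cu+d=0: sum=-b, pairwise sum=c, product=-d.
b=5, c=-9, d=-6
r1+r2+r3 = -5
r1r2+r1r3+r2r3 = -9
r1r2r3 = 6


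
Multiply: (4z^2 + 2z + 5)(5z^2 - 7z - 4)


Distribute each term of the first polynomial:
  (4z^2)(5z^2 - 7z - 4) = 20z^4 - 28z^3 - 16z^2
  (2z)(5z^2 - 7z - 4) = 10z^3 - 14z^2 - 8z
  (5)(5z^2 - 7z - 4) = 25z^2 - 35z - 20
Sum: 20z^4 - 18z^3 - 5z^2 - 43z - 20


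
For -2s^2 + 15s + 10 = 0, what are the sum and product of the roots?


For as^2+bs+c=0: sum = -b/a, product = c/a.
a=-2, b=15, c=10
Sum = -(15)/-2 = 15/2
Product = (10)/-2 = -5


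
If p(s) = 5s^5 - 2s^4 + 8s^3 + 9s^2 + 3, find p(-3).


Using direct substitution:
  5 * (-3)^5 = -1215
  -2 * (-3)^4 = -162
  8 * (-3)^3 = -216
  9 * (-3)^2 = 81
  0 * (-3)^1 = 0
  constant: 3
Sum = -1215 - 162 - 216 + 81 + 0 + 3 = -1509


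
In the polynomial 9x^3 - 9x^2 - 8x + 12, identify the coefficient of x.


Read off the coefficient of x: -8


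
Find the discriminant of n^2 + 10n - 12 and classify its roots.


D = b^2 - 4ac = (10)^2 - 4(1)(-12) = 100 + 48 = 148
Since D > 0: two distinct irrational roots


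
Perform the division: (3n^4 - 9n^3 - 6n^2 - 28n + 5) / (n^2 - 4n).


(3n^4 - 9n^3 - 6n^2 - 28n + 5) / (n^2 - 4n)
Step 1: 3n^2 * (n^2 - 4n) = 3n^4 - 12n^3; subtract.
Step 2: 3n * (n^2 - 4n) = 3n^3 - 12n^2; subtract.
Step 3: 6 * (n^2 - 4n) = 6n^2 - 24n; subtract.
Quotient: 3n^2 + 3n + 6, Remainder: -4n + 5
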